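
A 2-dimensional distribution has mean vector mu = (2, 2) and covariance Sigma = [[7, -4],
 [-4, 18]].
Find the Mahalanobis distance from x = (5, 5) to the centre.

Step 1 — centre the observation: (x - mu) = (3, 3).

Step 2 — invert Sigma. det(Sigma) = 7·18 - (-4)² = 110.
  Sigma^{-1} = (1/det) · [[d, -b], [-b, a]] = [[0.1636, 0.0364],
 [0.0364, 0.0636]].

Step 3 — form the quadratic (x - mu)^T · Sigma^{-1} · (x - mu):
  Sigma^{-1} · (x - mu) = (0.6, 0.3).
  (x - mu)^T · [Sigma^{-1} · (x - mu)] = (3)·(0.6) + (3)·(0.3) = 2.7.

Step 4 — take square root: d = √(2.7) ≈ 1.6432.

d(x, mu) = √(2.7) ≈ 1.6432


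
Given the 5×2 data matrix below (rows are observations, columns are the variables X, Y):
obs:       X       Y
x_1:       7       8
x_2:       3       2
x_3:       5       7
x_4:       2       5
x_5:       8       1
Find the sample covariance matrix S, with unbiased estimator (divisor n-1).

Step 1 — column means:
  mean(X) = (7 + 3 + 5 + 2 + 8) / 5 = 25/5 = 5
  mean(Y) = (8 + 2 + 7 + 5 + 1) / 5 = 23/5 = 4.6

Step 2 — sample covariance S[i,j] = (1/(n-1)) · Σ_k (x_{k,i} - mean_i) · (x_{k,j} - mean_j), with n-1 = 4.
  S[X,X] = ((2)·(2) + (-2)·(-2) + (0)·(0) + (-3)·(-3) + (3)·(3)) / 4 = 26/4 = 6.5
  S[X,Y] = ((2)·(3.4) + (-2)·(-2.6) + (0)·(2.4) + (-3)·(0.4) + (3)·(-3.6)) / 4 = 0/4 = 0
  S[Y,Y] = ((3.4)·(3.4) + (-2.6)·(-2.6) + (2.4)·(2.4) + (0.4)·(0.4) + (-3.6)·(-3.6)) / 4 = 37.2/4 = 9.3

S is symmetric (S[j,i] = S[i,j]). Assembling:

S = [[6.5, 0],
 [0, 9.3]]


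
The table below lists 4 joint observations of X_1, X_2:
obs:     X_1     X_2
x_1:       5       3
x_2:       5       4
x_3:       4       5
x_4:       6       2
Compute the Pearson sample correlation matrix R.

Step 1 — column means:
  mean(X_1) = (5 + 5 + 4 + 6) / 4 = 20/4 = 5
  mean(X_2) = (3 + 4 + 5 + 2) / 4 = 14/4 = 3.5

Step 2 — sample variances and covariances s[i,j] = (1/(n-1)) · Σ_k (x_{k,i} - mean_i) · (x_{k,j} - mean_j), with n-1 = 3:
  s[X_1,X_1] = ((0)·(0) + (0)·(0) + (-1)·(-1) + (1)·(1)) / 3 = 2/3 = 0.6667
  s[X_1,X_2] = ((0)·(-0.5) + (0)·(0.5) + (-1)·(1.5) + (1)·(-1.5)) / 3 = -3/3 = -1
  s[X_2,X_2] = ((-0.5)·(-0.5) + (0.5)·(0.5) + (1.5)·(1.5) + (-1.5)·(-1.5)) / 3 = 5/3 = 1.6667
  Sample standard deviations s_i = √(s[i,i]):
  s(X_1) = √(0.6667) = 0.8165
  s(X_2) = √(1.6667) = 1.291

Step 3 — r_{ij} = s_{ij} / (s_i · s_j):
  r[X_1,X_1] = 1 (diagonal).
  r[X_1,X_2] = -1 / (0.8165 · 1.291) = -1 / 1.0541 = -0.9487
  r[X_2,X_2] = 1 (diagonal).

R is symmetric with unit diagonal. Assembling:

R = [[1, -0.9487],
 [-0.9487, 1]]


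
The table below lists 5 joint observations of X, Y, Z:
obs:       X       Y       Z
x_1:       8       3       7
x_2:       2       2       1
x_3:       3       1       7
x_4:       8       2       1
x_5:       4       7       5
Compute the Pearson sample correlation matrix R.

Step 1 — column means:
  mean(X) = (8 + 2 + 3 + 8 + 4) / 5 = 25/5 = 5
  mean(Y) = (3 + 2 + 1 + 2 + 7) / 5 = 15/5 = 3
  mean(Z) = (7 + 1 + 7 + 1 + 5) / 5 = 21/5 = 4.2

Step 2 — sample variances and covariances s[i,j] = (1/(n-1)) · Σ_k (x_{k,i} - mean_i) · (x_{k,j} - mean_j), with n-1 = 4:
  s[X,X] = ((3)·(3) + (-3)·(-3) + (-2)·(-2) + (3)·(3) + (-1)·(-1)) / 4 = 32/4 = 8
  s[X,Y] = ((3)·(0) + (-3)·(-1) + (-2)·(-2) + (3)·(-1) + (-1)·(4)) / 4 = 0/4 = 0
  s[X,Z] = ((3)·(2.8) + (-3)·(-3.2) + (-2)·(2.8) + (3)·(-3.2) + (-1)·(0.8)) / 4 = 2/4 = 0.5
  s[Y,Y] = ((0)·(0) + (-1)·(-1) + (-2)·(-2) + (-1)·(-1) + (4)·(4)) / 4 = 22/4 = 5.5
  s[Y,Z] = ((0)·(2.8) + (-1)·(-3.2) + (-2)·(2.8) + (-1)·(-3.2) + (4)·(0.8)) / 4 = 4/4 = 1
  s[Z,Z] = ((2.8)·(2.8) + (-3.2)·(-3.2) + (2.8)·(2.8) + (-3.2)·(-3.2) + (0.8)·(0.8)) / 4 = 36.8/4 = 9.2
  Sample standard deviations s_i = √(s[i,i]):
  s(X) = √(8) = 2.8284
  s(Y) = √(5.5) = 2.3452
  s(Z) = √(9.2) = 3.0332

Step 3 — r_{ij} = s_{ij} / (s_i · s_j):
  r[X,X] = 1 (diagonal).
  r[X,Y] = 0 / (2.8284 · 2.3452) = 0 / 6.6332 = 0
  r[X,Z] = 0.5 / (2.8284 · 3.0332) = 0.5 / 8.579 = 0.0583
  r[Y,Y] = 1 (diagonal).
  r[Y,Z] = 1 / (2.3452 · 3.0332) = 1 / 7.1134 = 0.1406
  r[Z,Z] = 1 (diagonal).

R is symmetric with unit diagonal. Assembling:

R = [[1, 0, 0.0583],
 [0, 1, 0.1406],
 [0.0583, 0.1406, 1]]


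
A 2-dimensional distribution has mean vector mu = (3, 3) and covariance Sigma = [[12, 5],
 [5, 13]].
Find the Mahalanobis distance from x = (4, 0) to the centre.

Step 1 — centre the observation: (x - mu) = (1, -3).

Step 2 — invert Sigma. det(Sigma) = 12·13 - (5)² = 131.
  Sigma^{-1} = (1/det) · [[d, -b], [-b, a]] = [[0.0992, -0.0382],
 [-0.0382, 0.0916]].

Step 3 — form the quadratic (x - mu)^T · Sigma^{-1} · (x - mu):
  Sigma^{-1} · (x - mu) = (0.2137, -0.313).
  (x - mu)^T · [Sigma^{-1} · (x - mu)] = (1)·(0.2137) + (-3)·(-0.313) = 1.1527.

Step 4 — take square root: d = √(1.1527) ≈ 1.0736.

d(x, mu) = √(1.1527) ≈ 1.0736


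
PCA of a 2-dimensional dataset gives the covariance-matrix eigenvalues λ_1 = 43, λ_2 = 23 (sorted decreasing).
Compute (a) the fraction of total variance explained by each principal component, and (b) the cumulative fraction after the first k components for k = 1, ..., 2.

Step 1 — total variance = trace(Sigma) = Σ λ_i = 43 + 23 = 66.

Step 2 — fraction explained by component i = λ_i / Σ λ:
  PC1: 43/66 = 0.6515
  PC2: 23/66 = 0.3485

Step 3 — cumulative fraction after k components = (λ_1 + ... + λ_k) / Σ λ:
  k = 1: 43/66 = 0.6515
  k = 2: (43 + 23)/66 = 66/66 = 1

Summary (fraction, with percent):

explained: PC1 0.6515 (65.15%), PC2 0.3485 (34.85%);  cumulative: 0.6515, 1


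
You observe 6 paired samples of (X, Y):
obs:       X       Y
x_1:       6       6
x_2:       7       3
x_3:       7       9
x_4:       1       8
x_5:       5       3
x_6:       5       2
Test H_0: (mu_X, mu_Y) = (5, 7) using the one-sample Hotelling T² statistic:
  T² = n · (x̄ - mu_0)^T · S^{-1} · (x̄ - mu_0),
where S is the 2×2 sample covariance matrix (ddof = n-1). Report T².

Step 1 — sample mean vector:
  mean(X) = (6 + 7 + 7 + 1 + 5 + 5) / 6 = 31/6 = 5.1667
  mean(Y) = (6 + 3 + 9 + 8 + 3 + 2) / 6 = 31/6 = 5.1667
  x̄ = (5.1667, 5.1667),  deviation x̄ - mu_0 = (5.1667, 5.1667) - (5, 7) = (0.1667, -1.8333).

Step 2 — sample covariance matrix, S[i,j] = (1/(n-1)) · Σ_k (x_{k,i} - mean_i) · (x_{k,j} - mean_j), divisor n-1 = 5:
  S[X,X] = ((0.8333)·(0.8333) + (1.8333)·(1.8333) + (1.8333)·(1.8333) + (-4.1667)·(-4.1667) + (-0.1667)·(-0.1667) + (-0.1667)·(-0.1667)) / 5 = 24.8333/5 = 4.9667
  S[X,Y] = ((0.8333)·(0.8333) + (1.8333)·(-2.1667) + (1.8333)·(3.8333) + (-4.1667)·(2.8333) + (-0.1667)·(-2.1667) + (-0.1667)·(-3.1667)) / 5 = -7.1667/5 = -1.4333
  S[Y,Y] = ((0.8333)·(0.8333) + (-2.1667)·(-2.1667) + (3.8333)·(3.8333) + (2.8333)·(2.8333) + (-2.1667)·(-2.1667) + (-3.1667)·(-3.1667)) / 5 = 42.8333/5 = 8.5667
  S = [[4.9667, -1.4333],
 [-1.4333, 8.5667]].

Step 3 — invert S. det(S) = 4.9667·8.5667 - (-1.4333)² = 40.4933.
  S^{-1} = (1/det) · [[d, -b], [-b, a]] = [[0.2116, 0.0354],
 [0.0354, 0.1227]].

Step 4 — quadratic form (x̄ - mu_0)^T · S^{-1} · (x̄ - mu_0):
  S^{-1} · (x̄ - mu_0) = (-0.0296, -0.219),
  (x̄ - mu_0)^T · [...] = (0.1667)·(-0.0296) + (-1.8333)·(-0.219) = 0.3965.

Step 5 — scale by n: T² = 6 · 0.3965 = 2.379.

T² ≈ 2.379


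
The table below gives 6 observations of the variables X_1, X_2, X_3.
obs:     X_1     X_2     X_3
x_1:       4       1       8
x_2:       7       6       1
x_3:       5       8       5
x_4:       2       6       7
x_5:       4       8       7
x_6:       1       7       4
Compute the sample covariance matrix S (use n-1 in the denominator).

Step 1 — column means:
  mean(X_1) = (4 + 7 + 5 + 2 + 4 + 1) / 6 = 23/6 = 3.8333
  mean(X_2) = (1 + 6 + 8 + 6 + 8 + 7) / 6 = 36/6 = 6
  mean(X_3) = (8 + 1 + 5 + 7 + 7 + 4) / 6 = 32/6 = 5.3333

Step 2 — sample covariance S[i,j] = (1/(n-1)) · Σ_k (x_{k,i} - mean_i) · (x_{k,j} - mean_j), with n-1 = 5.
  S[X_1,X_1] = ((0.1667)·(0.1667) + (3.1667)·(3.1667) + (1.1667)·(1.1667) + (-1.8333)·(-1.8333) + (0.1667)·(0.1667) + (-2.8333)·(-2.8333)) / 5 = 22.8333/5 = 4.5667
  S[X_1,X_2] = ((0.1667)·(-5) + (3.1667)·(0) + (1.1667)·(2) + (-1.8333)·(0) + (0.1667)·(2) + (-2.8333)·(1)) / 5 = -1/5 = -0.2
  S[X_1,X_3] = ((0.1667)·(2.6667) + (3.1667)·(-4.3333) + (1.1667)·(-0.3333) + (-1.8333)·(1.6667) + (0.1667)·(1.6667) + (-2.8333)·(-1.3333)) / 5 = -12.6667/5 = -2.5333
  S[X_2,X_2] = ((-5)·(-5) + (0)·(0) + (2)·(2) + (0)·(0) + (2)·(2) + (1)·(1)) / 5 = 34/5 = 6.8
  S[X_2,X_3] = ((-5)·(2.6667) + (0)·(-4.3333) + (2)·(-0.3333) + (0)·(1.6667) + (2)·(1.6667) + (1)·(-1.3333)) / 5 = -12/5 = -2.4
  S[X_3,X_3] = ((2.6667)·(2.6667) + (-4.3333)·(-4.3333) + (-0.3333)·(-0.3333) + (1.6667)·(1.6667) + (1.6667)·(1.6667) + (-1.3333)·(-1.3333)) / 5 = 33.3333/5 = 6.6667

S is symmetric (S[j,i] = S[i,j]). Assembling:

S = [[4.5667, -0.2, -2.5333],
 [-0.2, 6.8, -2.4],
 [-2.5333, -2.4, 6.6667]]


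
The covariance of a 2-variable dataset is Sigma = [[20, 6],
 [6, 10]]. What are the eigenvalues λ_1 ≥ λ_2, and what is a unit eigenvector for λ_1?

Step 1 — characteristic polynomial of 2×2 Sigma:
  det(Sigma - λI) = λ² - trace · λ + det = 0.
  trace = 20 + 10 = 30, det = 20·10 - (6)² = 164.
Step 2 — discriminant:
  Δ = trace² - 4·det = 900 - 656 = 244.
Step 3 — eigenvalues:
  λ = (trace ± √Δ)/2 = (30 ± 15.6205)/2,
  λ_1 = 22.8102,  λ_2 = 7.1898.

Step 4 — unit eigenvector for λ_1: solve (Sigma - λ_1 I)v = 0. First row:
  (20 - 22.8102)·v_x + (6)·v_y = 0, i.e. (-2.8102)·v_x + (6)·v_y = 0,
  so v ∝ (b, λ_1 - a) = (6, 2.8102) = u.
  ||u|| = √((6)² + (2.8102)²) = √(43.8975) ≈ 6.6255,
  v_1 = u/||u|| ≈ (0.9056, 0.4242) (||v_1|| = 1).

λ_1 = 22.8102,  λ_2 = 7.1898;  v_1 ≈ (0.9056, 0.4242)


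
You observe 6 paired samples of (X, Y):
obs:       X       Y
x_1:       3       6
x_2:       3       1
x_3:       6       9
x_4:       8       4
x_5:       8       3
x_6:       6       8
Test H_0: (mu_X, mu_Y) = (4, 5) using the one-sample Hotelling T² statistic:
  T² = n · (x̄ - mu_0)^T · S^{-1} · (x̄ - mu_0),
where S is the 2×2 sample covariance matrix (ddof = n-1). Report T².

Step 1 — sample mean vector:
  mean(X) = (3 + 3 + 6 + 8 + 8 + 6) / 6 = 34/6 = 5.6667
  mean(Y) = (6 + 1 + 9 + 4 + 3 + 8) / 6 = 31/6 = 5.1667
  x̄ = (5.6667, 5.1667),  deviation x̄ - mu_0 = (5.6667, 5.1667) - (4, 5) = (1.6667, 0.1667).

Step 2 — sample covariance matrix, S[i,j] = (1/(n-1)) · Σ_k (x_{k,i} - mean_i) · (x_{k,j} - mean_j), divisor n-1 = 5:
  S[X,X] = ((-2.6667)·(-2.6667) + (-2.6667)·(-2.6667) + (0.3333)·(0.3333) + (2.3333)·(2.3333) + (2.3333)·(2.3333) + (0.3333)·(0.3333)) / 5 = 25.3333/5 = 5.0667
  S[X,Y] = ((-2.6667)·(0.8333) + (-2.6667)·(-4.1667) + (0.3333)·(3.8333) + (2.3333)·(-1.1667) + (2.3333)·(-2.1667) + (0.3333)·(2.8333)) / 5 = 3.3333/5 = 0.6667
  S[Y,Y] = ((0.8333)·(0.8333) + (-4.1667)·(-4.1667) + (3.8333)·(3.8333) + (-1.1667)·(-1.1667) + (-2.1667)·(-2.1667) + (2.8333)·(2.8333)) / 5 = 46.8333/5 = 9.3667
  S = [[5.0667, 0.6667],
 [0.6667, 9.3667]].

Step 3 — invert S. det(S) = 5.0667·9.3667 - (0.6667)² = 47.0133.
  S^{-1} = (1/det) · [[d, -b], [-b, a]] = [[0.1992, -0.0142],
 [-0.0142, 0.1078]].

Step 4 — quadratic form (x̄ - mu_0)^T · S^{-1} · (x̄ - mu_0):
  S^{-1} · (x̄ - mu_0) = (0.3297, -0.0057),
  (x̄ - mu_0)^T · [...] = (1.6667)·(0.3297) + (0.1667)·(-0.0057) = 0.5485.

Step 5 — scale by n: T² = 6 · 0.5485 = 3.2913.

T² ≈ 3.2913


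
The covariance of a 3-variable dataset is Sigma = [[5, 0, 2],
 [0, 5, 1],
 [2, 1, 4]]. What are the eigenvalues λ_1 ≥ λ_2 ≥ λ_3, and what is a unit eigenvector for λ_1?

Step 1 — characteristic polynomial p(λ) = det(λI - Sigma) = λ³ - tr·λ² + c_1·λ - det, where tr = trace, c_1 = sum of the principal 2×2 minors, det = det(Sigma):
  tr = 5 + 5 + 4 = 14,
  c_1 = (5·5 - (0)²) + (5·4 - (2)²) + (5·4 - (1)²) = 25 + 16 + 19 = 60,
  det = 5·(5·4 - (1)²) - (0)·((0)·4 - (1)·(2)) + (2)·((0)·(1) - 5·(2)) = 5·(19) - (0)·(-2) + (2)·(-10) = 75.
  So p(λ) = λ³ - 14λ² + 60λ - 75.
Step 2 — look for an integer root (rational root theorem: any rational root is an integer divisor of 75). Testing λ = 5:
  p(5) = 125 - 350 + 300 - 75 = 0  ✓
  Dividing out (λ - 5): p(λ) = (λ - 5)(λ² - 9λ + 15).
Step 3 — remaining eigenvalues from the quadratic λ² - 9λ + 15 = 0:
  Δ = 9² - 4·15 = 81 - 60 = 21,  λ = (9 ± √21)/2 = (9 ± 4.5826)/2 ≈ 6.7913 or 2.2087.
  Sorted: λ_1 = 6.7913,  λ_2 = 5,  λ_3 = 2.2087  (check: sum = 14 = tr ✓).

Step 4 — unit eigenvector for λ_1 ≈ 6.7913: v spans the null space of (Sigma - λ_1 I), whose rows are
  r_1 = (-1.7913, 0, 2),  r_2 = (0, -1.7913, 1),  r_3 = (2, 1, -2.7913).
  v is orthogonal to every row, so take v ∝ r_1 × r_2 = ((0)·(1) - (2)·(-1.7913), (2)·(0) - (-1.7913)·(1), (-1.7913)·(-1.7913) - (0)·(0)) ≈ (3.5826, 1.7913, 3.2087).
  Let u = (3.5826, 1.7913, 3.2087).
  ||u|| = √((3.5826)² + (1.7913)² + (3.2087)²) = √(26.3394) ≈ 5.1322,  v_1 = u/||u|| ≈ (0.6981, 0.349, 0.6252) (||v_1|| = 1).

λ_1 = 6.7913,  λ_2 = 5,  λ_3 = 2.2087;  v_1 ≈ (0.6981, 0.349, 0.6252)


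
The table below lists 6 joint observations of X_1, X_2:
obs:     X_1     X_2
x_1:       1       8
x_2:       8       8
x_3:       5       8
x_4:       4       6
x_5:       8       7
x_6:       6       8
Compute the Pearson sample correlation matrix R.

Step 1 — column means:
  mean(X_1) = (1 + 8 + 5 + 4 + 8 + 6) / 6 = 32/6 = 5.3333
  mean(X_2) = (8 + 8 + 8 + 6 + 7 + 8) / 6 = 45/6 = 7.5

Step 2 — sample variances and covariances s[i,j] = (1/(n-1)) · Σ_k (x_{k,i} - mean_i) · (x_{k,j} - mean_j), with n-1 = 5:
  s[X_1,X_1] = ((-4.3333)·(-4.3333) + (2.6667)·(2.6667) + (-0.3333)·(-0.3333) + (-1.3333)·(-1.3333) + (2.6667)·(2.6667) + (0.6667)·(0.6667)) / 5 = 35.3333/5 = 7.0667
  s[X_1,X_2] = ((-4.3333)·(0.5) + (2.6667)·(0.5) + (-0.3333)·(0.5) + (-1.3333)·(-1.5) + (2.6667)·(-0.5) + (0.6667)·(0.5)) / 5 = 0/5 = 0
  s[X_2,X_2] = ((0.5)·(0.5) + (0.5)·(0.5) + (0.5)·(0.5) + (-1.5)·(-1.5) + (-0.5)·(-0.5) + (0.5)·(0.5)) / 5 = 3.5/5 = 0.7
  Sample standard deviations s_i = √(s[i,i]):
  s(X_1) = √(7.0667) = 2.6583
  s(X_2) = √(0.7) = 0.8367

Step 3 — r_{ij} = s_{ij} / (s_i · s_j):
  r[X_1,X_1] = 1 (diagonal).
  r[X_1,X_2] = 0 / (2.6583 · 0.8367) = 0 / 2.2241 = 0
  r[X_2,X_2] = 1 (diagonal).

R is symmetric with unit diagonal. Assembling:

R = [[1, 0],
 [0, 1]]


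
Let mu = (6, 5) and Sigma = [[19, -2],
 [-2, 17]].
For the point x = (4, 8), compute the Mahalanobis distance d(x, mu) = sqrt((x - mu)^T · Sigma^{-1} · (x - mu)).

Step 1 — centre the observation: (x - mu) = (-2, 3).

Step 2 — invert Sigma. det(Sigma) = 19·17 - (-2)² = 319.
  Sigma^{-1} = (1/det) · [[d, -b], [-b, a]] = [[0.0533, 0.0063],
 [0.0063, 0.0596]].

Step 3 — form the quadratic (x - mu)^T · Sigma^{-1} · (x - mu):
  Sigma^{-1} · (x - mu) = (-0.0878, 0.1661).
  (x - mu)^T · [Sigma^{-1} · (x - mu)] = (-2)·(-0.0878) + (3)·(0.1661) = 0.674.

Step 4 — take square root: d = √(0.674) ≈ 0.821.

d(x, mu) = √(0.674) ≈ 0.821


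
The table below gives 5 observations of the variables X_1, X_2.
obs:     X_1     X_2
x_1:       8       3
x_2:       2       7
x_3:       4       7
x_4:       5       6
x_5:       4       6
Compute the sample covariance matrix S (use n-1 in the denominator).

Step 1 — column means:
  mean(X_1) = (8 + 2 + 4 + 5 + 4) / 5 = 23/5 = 4.6
  mean(X_2) = (3 + 7 + 7 + 6 + 6) / 5 = 29/5 = 5.8

Step 2 — sample covariance S[i,j] = (1/(n-1)) · Σ_k (x_{k,i} - mean_i) · (x_{k,j} - mean_j), with n-1 = 4.
  S[X_1,X_1] = ((3.4)·(3.4) + (-2.6)·(-2.6) + (-0.6)·(-0.6) + (0.4)·(0.4) + (-0.6)·(-0.6)) / 4 = 19.2/4 = 4.8
  S[X_1,X_2] = ((3.4)·(-2.8) + (-2.6)·(1.2) + (-0.6)·(1.2) + (0.4)·(0.2) + (-0.6)·(0.2)) / 4 = -13.4/4 = -3.35
  S[X_2,X_2] = ((-2.8)·(-2.8) + (1.2)·(1.2) + (1.2)·(1.2) + (0.2)·(0.2) + (0.2)·(0.2)) / 4 = 10.8/4 = 2.7

S is symmetric (S[j,i] = S[i,j]). Assembling:

S = [[4.8, -3.35],
 [-3.35, 2.7]]


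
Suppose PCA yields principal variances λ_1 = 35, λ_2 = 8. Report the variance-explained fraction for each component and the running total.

Step 1 — total variance = trace(Sigma) = Σ λ_i = 35 + 8 = 43.

Step 2 — fraction explained by component i = λ_i / Σ λ:
  PC1: 35/43 = 0.814
  PC2: 8/43 = 0.186

Step 3 — cumulative fraction after k components = (λ_1 + ... + λ_k) / Σ λ:
  k = 1: 35/43 = 0.814
  k = 2: (35 + 8)/43 = 43/43 = 1

Summary (fraction, with percent):

explained: PC1 0.814 (81.4%), PC2 0.186 (18.6%);  cumulative: 0.814, 1


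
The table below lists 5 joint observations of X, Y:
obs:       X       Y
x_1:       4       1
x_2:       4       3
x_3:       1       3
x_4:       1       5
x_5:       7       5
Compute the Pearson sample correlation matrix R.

Step 1 — column means:
  mean(X) = (4 + 4 + 1 + 1 + 7) / 5 = 17/5 = 3.4
  mean(Y) = (1 + 3 + 3 + 5 + 5) / 5 = 17/5 = 3.4

Step 2 — sample variances and covariances s[i,j] = (1/(n-1)) · Σ_k (x_{k,i} - mean_i) · (x_{k,j} - mean_j), with n-1 = 4:
  s[X,X] = ((0.6)·(0.6) + (0.6)·(0.6) + (-2.4)·(-2.4) + (-2.4)·(-2.4) + (3.6)·(3.6)) / 4 = 25.2/4 = 6.3
  s[X,Y] = ((0.6)·(-2.4) + (0.6)·(-0.4) + (-2.4)·(-0.4) + (-2.4)·(1.6) + (3.6)·(1.6)) / 4 = 1.2/4 = 0.3
  s[Y,Y] = ((-2.4)·(-2.4) + (-0.4)·(-0.4) + (-0.4)·(-0.4) + (1.6)·(1.6) + (1.6)·(1.6)) / 4 = 11.2/4 = 2.8
  Sample standard deviations s_i = √(s[i,i]):
  s(X) = √(6.3) = 2.51
  s(Y) = √(2.8) = 1.6733

Step 3 — r_{ij} = s_{ij} / (s_i · s_j):
  r[X,X] = 1 (diagonal).
  r[X,Y] = 0.3 / (2.51 · 1.6733) = 0.3 / 4.2 = 0.0714
  r[Y,Y] = 1 (diagonal).

R is symmetric with unit diagonal. Assembling:

R = [[1, 0.0714],
 [0.0714, 1]]


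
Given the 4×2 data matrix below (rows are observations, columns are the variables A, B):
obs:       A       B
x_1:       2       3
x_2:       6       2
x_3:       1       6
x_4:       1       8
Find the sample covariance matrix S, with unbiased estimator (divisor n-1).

Step 1 — column means:
  mean(A) = (2 + 6 + 1 + 1) / 4 = 10/4 = 2.5
  mean(B) = (3 + 2 + 6 + 8) / 4 = 19/4 = 4.75

Step 2 — sample covariance S[i,j] = (1/(n-1)) · Σ_k (x_{k,i} - mean_i) · (x_{k,j} - mean_j), with n-1 = 3.
  S[A,A] = ((-0.5)·(-0.5) + (3.5)·(3.5) + (-1.5)·(-1.5) + (-1.5)·(-1.5)) / 3 = 17/3 = 5.6667
  S[A,B] = ((-0.5)·(-1.75) + (3.5)·(-2.75) + (-1.5)·(1.25) + (-1.5)·(3.25)) / 3 = -15.5/3 = -5.1667
  S[B,B] = ((-1.75)·(-1.75) + (-2.75)·(-2.75) + (1.25)·(1.25) + (3.25)·(3.25)) / 3 = 22.75/3 = 7.5833

S is symmetric (S[j,i] = S[i,j]). Assembling:

S = [[5.6667, -5.1667],
 [-5.1667, 7.5833]]


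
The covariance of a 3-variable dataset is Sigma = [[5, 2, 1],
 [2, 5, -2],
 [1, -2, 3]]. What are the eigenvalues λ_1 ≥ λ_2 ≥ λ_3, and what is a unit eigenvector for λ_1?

Step 1 — characteristic polynomial p(λ) = det(λI - Sigma) = λ³ - tr·λ² + c_1·λ - det, where tr = trace, c_1 = sum of the principal 2×2 minors, det = det(Sigma):
  tr = 5 + 5 + 3 = 13,
  c_1 = (5·5 - (2)²) + (5·3 - (1)²) + (5·3 - (-2)²) = 21 + 14 + 11 = 46,
  det = 5·(5·3 - (-2)²) - (2)·((2)·3 - (-2)·(1)) + (1)·((2)·(-2) - 5·(1)) = 5·(11) - (2)·(8) + (1)·(-9) = 30.
  So p(λ) = λ³ - 13λ² + 46λ - 30.
Step 2 — look for an integer root (rational root theorem: any rational root is an integer divisor of 30). Testing λ = 5:
  p(5) = 125 - 325 + 230 - 30 = 0  ✓
  Dividing out (λ - 5): p(λ) = (λ - 5)(λ² - 8λ + 6).
Step 3 — remaining eigenvalues from the quadratic λ² - 8λ + 6 = 0:
  Δ = 8² - 4·6 = 64 - 24 = 40,  λ = (8 ± √40)/2 = (8 ± 6.3246)/2 ≈ 7.1623 or 0.8377.
  Sorted: λ_1 = 7.1623,  λ_2 = 5,  λ_3 = 0.8377  (check: sum = 13 = tr ✓).

Step 4 — unit eigenvector for λ_1 ≈ 7.1623: v spans the null space of (Sigma - λ_1 I), whose rows are
  r_1 = (-2.1623, 2, 1),  r_2 = (2, -2.1623, -2),  r_3 = (1, -2, -4.1623).
  v is orthogonal to every row, so take v ∝ r_1 × r_2 = ((2)·(-2) - (1)·(-2.1623), (1)·(2) - (-2.1623)·(-2), (-2.1623)·(-2.1623) - (2)·(2)) ≈ (-1.8377, -2.3246, 0.6754).
  Rescale (multiply by -1 so the first nonzero entry is positive): u = (1.8377, 2.3246, -0.6754).
  ||u|| = √((1.8377)² + (2.3246)² + (-0.6754)²) = √(9.237) ≈ 3.0392,  v_1 = u/||u|| ≈ (0.6047, 0.7648, -0.2222) (||v_1|| = 1).

λ_1 = 7.1623,  λ_2 = 5,  λ_3 = 0.8377;  v_1 ≈ (0.6047, 0.7648, -0.2222)


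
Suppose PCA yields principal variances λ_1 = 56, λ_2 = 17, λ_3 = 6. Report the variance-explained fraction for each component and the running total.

Step 1 — total variance = trace(Sigma) = Σ λ_i = 56 + 17 + 6 = 79.

Step 2 — fraction explained by component i = λ_i / Σ λ:
  PC1: 56/79 = 0.7089
  PC2: 17/79 = 0.2152
  PC3: 6/79 = 0.0759

Step 3 — cumulative fraction after k components = (λ_1 + ... + λ_k) / Σ λ:
  k = 1: 56/79 = 0.7089
  k = 2: (56 + 17)/79 = 73/79 = 0.9241
  k = 3: (56 + 17 + 6)/79 = 79/79 = 1

Summary (fraction, with percent):

explained: PC1 0.7089 (70.89%), PC2 0.2152 (21.52%), PC3 0.0759 (7.59%);  cumulative: 0.7089, 0.9241, 1


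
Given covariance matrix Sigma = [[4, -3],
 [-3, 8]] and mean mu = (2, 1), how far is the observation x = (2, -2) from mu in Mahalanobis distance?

Step 1 — centre the observation: (x - mu) = (0, -3).

Step 2 — invert Sigma. det(Sigma) = 4·8 - (-3)² = 23.
  Sigma^{-1} = (1/det) · [[d, -b], [-b, a]] = [[0.3478, 0.1304],
 [0.1304, 0.1739]].

Step 3 — form the quadratic (x - mu)^T · Sigma^{-1} · (x - mu):
  Sigma^{-1} · (x - mu) = (-0.3913, -0.5217).
  (x - mu)^T · [Sigma^{-1} · (x - mu)] = (0)·(-0.3913) + (-3)·(-0.5217) = 1.5652.

Step 4 — take square root: d = √(1.5652) ≈ 1.2511.

d(x, mu) = √(1.5652) ≈ 1.2511


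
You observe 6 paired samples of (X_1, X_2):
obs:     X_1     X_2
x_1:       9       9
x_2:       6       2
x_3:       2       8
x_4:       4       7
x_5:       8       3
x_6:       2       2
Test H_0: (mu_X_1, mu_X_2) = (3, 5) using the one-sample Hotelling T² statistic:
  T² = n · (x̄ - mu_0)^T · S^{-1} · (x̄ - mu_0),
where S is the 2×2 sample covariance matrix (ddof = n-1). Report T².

Step 1 — sample mean vector:
  mean(X_1) = (9 + 6 + 2 + 4 + 8 + 2) / 6 = 31/6 = 5.1667
  mean(X_2) = (9 + 2 + 8 + 7 + 3 + 2) / 6 = 31/6 = 5.1667
  x̄ = (5.1667, 5.1667),  deviation x̄ - mu_0 = (5.1667, 5.1667) - (3, 5) = (2.1667, 0.1667).

Step 2 — sample covariance matrix, S[i,j] = (1/(n-1)) · Σ_k (x_{k,i} - mean_i) · (x_{k,j} - mean_j), divisor n-1 = 5:
  S[X_1,X_1] = ((3.8333)·(3.8333) + (0.8333)·(0.8333) + (-3.1667)·(-3.1667) + (-1.1667)·(-1.1667) + (2.8333)·(2.8333) + (-3.1667)·(-3.1667)) / 5 = 44.8333/5 = 8.9667
  S[X_1,X_2] = ((3.8333)·(3.8333) + (0.8333)·(-3.1667) + (-3.1667)·(2.8333) + (-1.1667)·(1.8333) + (2.8333)·(-2.1667) + (-3.1667)·(-3.1667)) / 5 = 4.8333/5 = 0.9667
  S[X_2,X_2] = ((3.8333)·(3.8333) + (-3.1667)·(-3.1667) + (2.8333)·(2.8333) + (1.8333)·(1.8333) + (-2.1667)·(-2.1667) + (-3.1667)·(-3.1667)) / 5 = 50.8333/5 = 10.1667
  S = [[8.9667, 0.9667],
 [0.9667, 10.1667]].

Step 3 — invert S. det(S) = 8.9667·10.1667 - (0.9667)² = 90.2267.
  S^{-1} = (1/det) · [[d, -b], [-b, a]] = [[0.1127, -0.0107],
 [-0.0107, 0.0994]].

Step 4 — quadratic form (x̄ - mu_0)^T · S^{-1} · (x̄ - mu_0):
  S^{-1} · (x̄ - mu_0) = (0.2424, -0.0066),
  (x̄ - mu_0)^T · [...] = (2.1667)·(0.2424) + (0.1667)·(-0.0066) = 0.524.

Step 5 — scale by n: T² = 6 · 0.524 = 3.1439.

T² ≈ 3.1439


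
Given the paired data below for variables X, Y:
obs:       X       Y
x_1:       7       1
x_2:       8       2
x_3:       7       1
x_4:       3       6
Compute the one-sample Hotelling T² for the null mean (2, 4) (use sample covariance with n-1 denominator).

Step 1 — sample mean vector:
  mean(X) = (7 + 8 + 7 + 3) / 4 = 25/4 = 6.25
  mean(Y) = (1 + 2 + 1 + 6) / 4 = 10/4 = 2.5
  x̄ = (6.25, 2.5),  deviation x̄ - mu_0 = (6.25, 2.5) - (2, 4) = (4.25, -1.5).

Step 2 — sample covariance matrix, S[i,j] = (1/(n-1)) · Σ_k (x_{k,i} - mean_i) · (x_{k,j} - mean_j), divisor n-1 = 3:
  S[X,X] = ((0.75)·(0.75) + (1.75)·(1.75) + (0.75)·(0.75) + (-3.25)·(-3.25)) / 3 = 14.75/3 = 4.9167
  S[X,Y] = ((0.75)·(-1.5) + (1.75)·(-0.5) + (0.75)·(-1.5) + (-3.25)·(3.5)) / 3 = -14.5/3 = -4.8333
  S[Y,Y] = ((-1.5)·(-1.5) + (-0.5)·(-0.5) + (-1.5)·(-1.5) + (3.5)·(3.5)) / 3 = 17/3 = 5.6667
  S = [[4.9167, -4.8333],
 [-4.8333, 5.6667]].

Step 3 — invert S. det(S) = 4.9167·5.6667 - (-4.8333)² = 4.5.
  S^{-1} = (1/det) · [[d, -b], [-b, a]] = [[1.2593, 1.0741],
 [1.0741, 1.0926]].

Step 4 — quadratic form (x̄ - mu_0)^T · S^{-1} · (x̄ - mu_0):
  S^{-1} · (x̄ - mu_0) = (3.7407, 2.9259),
  (x̄ - mu_0)^T · [...] = (4.25)·(3.7407) + (-1.5)·(2.9259) = 11.5093.

Step 5 — scale by n: T² = 4 · 11.5093 = 46.037.

T² ≈ 46.037


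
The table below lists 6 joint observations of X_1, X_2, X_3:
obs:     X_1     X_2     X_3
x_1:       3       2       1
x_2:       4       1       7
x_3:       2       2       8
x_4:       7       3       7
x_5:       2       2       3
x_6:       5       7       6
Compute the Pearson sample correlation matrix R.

Step 1 — column means:
  mean(X_1) = (3 + 4 + 2 + 7 + 2 + 5) / 6 = 23/6 = 3.8333
  mean(X_2) = (2 + 1 + 2 + 3 + 2 + 7) / 6 = 17/6 = 2.8333
  mean(X_3) = (1 + 7 + 8 + 7 + 3 + 6) / 6 = 32/6 = 5.3333

Step 2 — sample variances and covariances s[i,j] = (1/(n-1)) · Σ_k (x_{k,i} - mean_i) · (x_{k,j} - mean_j), with n-1 = 5:
  s[X_1,X_1] = ((-0.8333)·(-0.8333) + (0.1667)·(0.1667) + (-1.8333)·(-1.8333) + (3.1667)·(3.1667) + (-1.8333)·(-1.8333) + (1.1667)·(1.1667)) / 5 = 18.8333/5 = 3.7667
  s[X_1,X_2] = ((-0.8333)·(-0.8333) + (0.1667)·(-1.8333) + (-1.8333)·(-0.8333) + (3.1667)·(0.1667) + (-1.8333)·(-0.8333) + (1.1667)·(4.1667)) / 5 = 8.8333/5 = 1.7667
  s[X_1,X_3] = ((-0.8333)·(-4.3333) + (0.1667)·(1.6667) + (-1.8333)·(2.6667) + (3.1667)·(1.6667) + (-1.8333)·(-2.3333) + (1.1667)·(0.6667)) / 5 = 9.3333/5 = 1.8667
  s[X_2,X_2] = ((-0.8333)·(-0.8333) + (-1.8333)·(-1.8333) + (-0.8333)·(-0.8333) + (0.1667)·(0.1667) + (-0.8333)·(-0.8333) + (4.1667)·(4.1667)) / 5 = 22.8333/5 = 4.5667
  s[X_2,X_3] = ((-0.8333)·(-4.3333) + (-1.8333)·(1.6667) + (-0.8333)·(2.6667) + (0.1667)·(1.6667) + (-0.8333)·(-2.3333) + (4.1667)·(0.6667)) / 5 = 3.3333/5 = 0.6667
  s[X_3,X_3] = ((-4.3333)·(-4.3333) + (1.6667)·(1.6667) + (2.6667)·(2.6667) + (1.6667)·(1.6667) + (-2.3333)·(-2.3333) + (0.6667)·(0.6667)) / 5 = 37.3333/5 = 7.4667
  Sample standard deviations s_i = √(s[i,i]):
  s(X_1) = √(3.7667) = 1.9408
  s(X_2) = √(4.5667) = 2.137
  s(X_3) = √(7.4667) = 2.7325

Step 3 — r_{ij} = s_{ij} / (s_i · s_j):
  r[X_1,X_1] = 1 (diagonal).
  r[X_1,X_2] = 1.7667 / (1.9408 · 2.137) = 1.7667 / 4.1474 = 0.426
  r[X_1,X_3] = 1.8667 / (1.9408 · 2.7325) = 1.8667 / 5.3032 = 0.352
  r[X_2,X_2] = 1 (diagonal).
  r[X_2,X_3] = 0.6667 / (2.137 · 2.7325) = 0.6667 / 5.8393 = 0.1142
  r[X_3,X_3] = 1 (diagonal).

R is symmetric with unit diagonal. Assembling:

R = [[1, 0.426, 0.352],
 [0.426, 1, 0.1142],
 [0.352, 0.1142, 1]]


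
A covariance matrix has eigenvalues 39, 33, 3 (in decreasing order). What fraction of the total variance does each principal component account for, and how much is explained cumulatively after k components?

Step 1 — total variance = trace(Sigma) = Σ λ_i = 39 + 33 + 3 = 75.

Step 2 — fraction explained by component i = λ_i / Σ λ:
  PC1: 39/75 = 0.52
  PC2: 33/75 = 0.44
  PC3: 3/75 = 0.04

Step 3 — cumulative fraction after k components = (λ_1 + ... + λ_k) / Σ λ:
  k = 1: 39/75 = 0.52
  k = 2: (39 + 33)/75 = 72/75 = 0.96
  k = 3: (39 + 33 + 3)/75 = 75/75 = 1

Summary (fraction, with percent):

explained: PC1 0.52 (52%), PC2 0.44 (44%), PC3 0.04 (4%);  cumulative: 0.52, 0.96, 1


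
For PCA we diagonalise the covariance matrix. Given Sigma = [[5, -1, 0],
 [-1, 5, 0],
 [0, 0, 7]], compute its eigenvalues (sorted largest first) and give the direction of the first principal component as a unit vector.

Step 1 — characteristic polynomial p(λ) = det(λI - Sigma) = λ³ - tr·λ² + c_1·λ - det, where tr = trace, c_1 = sum of the principal 2×2 minors, det = det(Sigma):
  tr = 5 + 5 + 7 = 17,
  c_1 = (5·5 - (-1)²) + (5·7 - (0)²) + (5·7 - (0)²) = 24 + 35 + 35 = 94,
  det = 5·(5·7 - (0)²) - (-1)·((-1)·7 - (0)·(0)) + (0)·((-1)·(0) - 5·(0)) = 5·(35) - (-1)·(-7) + (0)·(0) = 168.
  So p(λ) = λ³ - 17λ² + 94λ - 168.
Step 2 — look for an integer root (rational root theorem: any rational root is an integer divisor of 168). Testing λ = 4:
  p(4) = 64 - 272 + 376 - 168 = 0  ✓
  Dividing out (λ - 4): p(λ) = (λ - 4)(λ² - 13λ + 42).
Step 3 — remaining eigenvalues from the quadratic λ² - 13λ + 42 = 0:
  Δ = 13² - 4·42 = 169 - 168 = 1,  λ = (13 ± √1)/2 = (13 ± 1)/2 = 7 or 6.
  Sorted: λ_1 = 7,  λ_2 = 6,  λ_3 = 4  (check: sum = 17 = tr ✓).

Step 4 — unit eigenvector for λ_1 = 7: v spans the null space of (Sigma - λ_1 I), whose rows are
  r_1 = (-2, -1, 0),  r_2 = (-1, -2, 0),  r_3 = (0, 0, 0).
  v is orthogonal to every row, so take v ∝ r_1 × r_2 = ((-1)·(0) - (0)·(-2), (0)·(-1) - (-2)·(0), (-2)·(-2) - (-1)·(-1)) = (0, 0, 3).
  Rescale (divide by 3): u = (0, 0, 1).
  ||u|| = √((0)² + (0)² + (1)²) = √(1) = 1,  v_1 = u/||u|| ≈ (0, 0, 1) (||v_1|| = 1).

λ_1 = 7,  λ_2 = 6,  λ_3 = 4;  v_1 ≈ (0, 0, 1)


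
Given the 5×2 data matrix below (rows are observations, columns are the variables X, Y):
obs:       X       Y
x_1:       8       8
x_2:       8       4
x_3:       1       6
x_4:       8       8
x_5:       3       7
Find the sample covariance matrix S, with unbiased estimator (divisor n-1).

Step 1 — column means:
  mean(X) = (8 + 8 + 1 + 8 + 3) / 5 = 28/5 = 5.6
  mean(Y) = (8 + 4 + 6 + 8 + 7) / 5 = 33/5 = 6.6

Step 2 — sample covariance S[i,j] = (1/(n-1)) · Σ_k (x_{k,i} - mean_i) · (x_{k,j} - mean_j), with n-1 = 4.
  S[X,X] = ((2.4)·(2.4) + (2.4)·(2.4) + (-4.6)·(-4.6) + (2.4)·(2.4) + (-2.6)·(-2.6)) / 4 = 45.2/4 = 11.3
  S[X,Y] = ((2.4)·(1.4) + (2.4)·(-2.6) + (-4.6)·(-0.6) + (2.4)·(1.4) + (-2.6)·(0.4)) / 4 = 2.2/4 = 0.55
  S[Y,Y] = ((1.4)·(1.4) + (-2.6)·(-2.6) + (-0.6)·(-0.6) + (1.4)·(1.4) + (0.4)·(0.4)) / 4 = 11.2/4 = 2.8

S is symmetric (S[j,i] = S[i,j]). Assembling:

S = [[11.3, 0.55],
 [0.55, 2.8]]


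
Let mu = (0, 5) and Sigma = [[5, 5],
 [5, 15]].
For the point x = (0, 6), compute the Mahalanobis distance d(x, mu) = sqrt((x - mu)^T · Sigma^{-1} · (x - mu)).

Step 1 — centre the observation: (x - mu) = (0, 1).

Step 2 — invert Sigma. det(Sigma) = 5·15 - (5)² = 50.
  Sigma^{-1} = (1/det) · [[d, -b], [-b, a]] = [[0.3, -0.1],
 [-0.1, 0.1]].

Step 3 — form the quadratic (x - mu)^T · Sigma^{-1} · (x - mu):
  Sigma^{-1} · (x - mu) = (-0.1, 0.1).
  (x - mu)^T · [Sigma^{-1} · (x - mu)] = (0)·(-0.1) + (1)·(0.1) = 0.1.

Step 4 — take square root: d = √(0.1) ≈ 0.3162.

d(x, mu) = √(0.1) ≈ 0.3162


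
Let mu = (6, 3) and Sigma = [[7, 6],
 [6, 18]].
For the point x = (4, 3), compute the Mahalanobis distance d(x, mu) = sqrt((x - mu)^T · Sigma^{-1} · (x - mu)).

Step 1 — centre the observation: (x - mu) = (-2, 0).

Step 2 — invert Sigma. det(Sigma) = 7·18 - (6)² = 90.
  Sigma^{-1} = (1/det) · [[d, -b], [-b, a]] = [[0.2, -0.0667],
 [-0.0667, 0.0778]].

Step 3 — form the quadratic (x - mu)^T · Sigma^{-1} · (x - mu):
  Sigma^{-1} · (x - mu) = (-0.4, 0.1333).
  (x - mu)^T · [Sigma^{-1} · (x - mu)] = (-2)·(-0.4) + (0)·(0.1333) = 0.8.

Step 4 — take square root: d = √(0.8) ≈ 0.8944.

d(x, mu) = √(0.8) ≈ 0.8944


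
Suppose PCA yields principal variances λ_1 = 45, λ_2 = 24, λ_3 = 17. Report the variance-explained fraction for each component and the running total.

Step 1 — total variance = trace(Sigma) = Σ λ_i = 45 + 24 + 17 = 86.

Step 2 — fraction explained by component i = λ_i / Σ λ:
  PC1: 45/86 = 0.5233
  PC2: 24/86 = 0.2791
  PC3: 17/86 = 0.1977

Step 3 — cumulative fraction after k components = (λ_1 + ... + λ_k) / Σ λ:
  k = 1: 45/86 = 0.5233
  k = 2: (45 + 24)/86 = 69/86 = 0.8023
  k = 3: (45 + 24 + 17)/86 = 86/86 = 1

Summary (fraction, with percent):

explained: PC1 0.5233 (52.33%), PC2 0.2791 (27.91%), PC3 0.1977 (19.77%);  cumulative: 0.5233, 0.8023, 1


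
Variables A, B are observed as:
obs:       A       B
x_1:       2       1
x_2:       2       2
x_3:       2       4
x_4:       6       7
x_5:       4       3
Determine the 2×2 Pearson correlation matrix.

Step 1 — column means:
  mean(A) = (2 + 2 + 2 + 6 + 4) / 5 = 16/5 = 3.2
  mean(B) = (1 + 2 + 4 + 7 + 3) / 5 = 17/5 = 3.4

Step 2 — sample variances and covariances s[i,j] = (1/(n-1)) · Σ_k (x_{k,i} - mean_i) · (x_{k,j} - mean_j), with n-1 = 4:
  s[A,A] = ((-1.2)·(-1.2) + (-1.2)·(-1.2) + (-1.2)·(-1.2) + (2.8)·(2.8) + (0.8)·(0.8)) / 4 = 12.8/4 = 3.2
  s[A,B] = ((-1.2)·(-2.4) + (-1.2)·(-1.4) + (-1.2)·(0.6) + (2.8)·(3.6) + (0.8)·(-0.4)) / 4 = 13.6/4 = 3.4
  s[B,B] = ((-2.4)·(-2.4) + (-1.4)·(-1.4) + (0.6)·(0.6) + (3.6)·(3.6) + (-0.4)·(-0.4)) / 4 = 21.2/4 = 5.3
  Sample standard deviations s_i = √(s[i,i]):
  s(A) = √(3.2) = 1.7889
  s(B) = √(5.3) = 2.3022

Step 3 — r_{ij} = s_{ij} / (s_i · s_j):
  r[A,A] = 1 (diagonal).
  r[A,B] = 3.4 / (1.7889 · 2.3022) = 3.4 / 4.1183 = 0.8256
  r[B,B] = 1 (diagonal).

R is symmetric with unit diagonal. Assembling:

R = [[1, 0.8256],
 [0.8256, 1]]


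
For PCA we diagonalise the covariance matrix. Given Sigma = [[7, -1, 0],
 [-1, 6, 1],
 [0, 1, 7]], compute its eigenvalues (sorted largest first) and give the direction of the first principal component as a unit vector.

Step 1 — characteristic polynomial p(λ) = det(λI - Sigma) = λ³ - tr·λ² + c_1·λ - det, where tr = trace, c_1 = sum of the principal 2×2 minors, det = det(Sigma):
  tr = 7 + 6 + 7 = 20,
  c_1 = (7·6 - (-1)²) + (7·7 - (0)²) + (6·7 - (1)²) = 41 + 49 + 41 = 131,
  det = 7·(6·7 - (1)²) - (-1)·((-1)·7 - (1)·(0)) + (0)·((-1)·(1) - 6·(0)) = 7·(41) - (-1)·(-7) + (0)·(-1) = 280.
  So p(λ) = λ³ - 20λ² + 131λ - 280.
Step 2 — look for an integer root (rational root theorem: any rational root is an integer divisor of 280). Testing λ = 5:
  p(5) = 125 - 500 + 655 - 280 = 0  ✓
  Dividing out (λ - 5): p(λ) = (λ - 5)(λ² - 15λ + 56).
Step 3 — remaining eigenvalues from the quadratic λ² - 15λ + 56 = 0:
  Δ = 15² - 4·56 = 225 - 224 = 1,  λ = (15 ± √1)/2 = (15 ± 1)/2 = 8 or 7.
  Sorted: λ_1 = 8,  λ_2 = 7,  λ_3 = 5  (check: sum = 20 = tr ✓).

Step 4 — unit eigenvector for λ_1 = 8: v spans the null space of (Sigma - λ_1 I), whose rows are
  r_1 = (-1, -1, 0),  r_2 = (-1, -2, 1),  r_3 = (0, 1, -1).
  v is orthogonal to every row, so take v ∝ r_1 × r_2 = ((-1)·(1) - (0)·(-2), (0)·(-1) - (-1)·(1), (-1)·(-2) - (-1)·(-1)) = (-1, 1, 1).
  Rescale (multiply by -1 so the first nonzero entry is positive): u = (1, -1, -1).
  ||u|| = √((1)² + (-1)² + (-1)²) = √(3) ≈ 1.7321,  v_1 = u/||u|| ≈ (0.5774, -0.5774, -0.5774) (||v_1|| = 1).

λ_1 = 8,  λ_2 = 7,  λ_3 = 5;  v_1 ≈ (0.5774, -0.5774, -0.5774)


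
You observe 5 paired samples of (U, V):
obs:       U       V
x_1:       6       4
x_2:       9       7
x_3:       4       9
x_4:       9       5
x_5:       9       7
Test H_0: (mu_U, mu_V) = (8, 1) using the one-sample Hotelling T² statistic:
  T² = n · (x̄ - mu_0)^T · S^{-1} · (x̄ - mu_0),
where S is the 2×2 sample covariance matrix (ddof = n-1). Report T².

Step 1 — sample mean vector:
  mean(U) = (6 + 9 + 4 + 9 + 9) / 5 = 37/5 = 7.4
  mean(V) = (4 + 7 + 9 + 5 + 7) / 5 = 32/5 = 6.4
  x̄ = (7.4, 6.4),  deviation x̄ - mu_0 = (7.4, 6.4) - (8, 1) = (-0.6, 5.4).

Step 2 — sample covariance matrix, S[i,j] = (1/(n-1)) · Σ_k (x_{k,i} - mean_i) · (x_{k,j} - mean_j), divisor n-1 = 4:
  S[U,U] = ((-1.4)·(-1.4) + (1.6)·(1.6) + (-3.4)·(-3.4) + (1.6)·(1.6) + (1.6)·(1.6)) / 4 = 21.2/4 = 5.3
  S[U,V] = ((-1.4)·(-2.4) + (1.6)·(0.6) + (-3.4)·(2.6) + (1.6)·(-1.4) + (1.6)·(0.6)) / 4 = -5.8/4 = -1.45
  S[V,V] = ((-2.4)·(-2.4) + (0.6)·(0.6) + (2.6)·(2.6) + (-1.4)·(-1.4) + (0.6)·(0.6)) / 4 = 15.2/4 = 3.8
  S = [[5.3, -1.45],
 [-1.45, 3.8]].

Step 3 — invert S. det(S) = 5.3·3.8 - (-1.45)² = 18.0375.
  S^{-1} = (1/det) · [[d, -b], [-b, a]] = [[0.2107, 0.0804],
 [0.0804, 0.2938]].

Step 4 — quadratic form (x̄ - mu_0)^T · S^{-1} · (x̄ - mu_0):
  S^{-1} · (x̄ - mu_0) = (0.3077, 1.5385),
  (x̄ - mu_0)^T · [...] = (-0.6)·(0.3077) + (5.4)·(1.5385) = 8.1231.

Step 5 — scale by n: T² = 5 · 8.1231 = 40.6154.

T² ≈ 40.6154


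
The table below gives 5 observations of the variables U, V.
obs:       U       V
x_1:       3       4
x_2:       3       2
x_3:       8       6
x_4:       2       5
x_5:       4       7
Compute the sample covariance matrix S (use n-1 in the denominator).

Step 1 — column means:
  mean(U) = (3 + 3 + 8 + 2 + 4) / 5 = 20/5 = 4
  mean(V) = (4 + 2 + 6 + 5 + 7) / 5 = 24/5 = 4.8

Step 2 — sample covariance S[i,j] = (1/(n-1)) · Σ_k (x_{k,i} - mean_i) · (x_{k,j} - mean_j), with n-1 = 4.
  S[U,U] = ((-1)·(-1) + (-1)·(-1) + (4)·(4) + (-2)·(-2) + (0)·(0)) / 4 = 22/4 = 5.5
  S[U,V] = ((-1)·(-0.8) + (-1)·(-2.8) + (4)·(1.2) + (-2)·(0.2) + (0)·(2.2)) / 4 = 8/4 = 2
  S[V,V] = ((-0.8)·(-0.8) + (-2.8)·(-2.8) + (1.2)·(1.2) + (0.2)·(0.2) + (2.2)·(2.2)) / 4 = 14.8/4 = 3.7

S is symmetric (S[j,i] = S[i,j]). Assembling:

S = [[5.5, 2],
 [2, 3.7]]


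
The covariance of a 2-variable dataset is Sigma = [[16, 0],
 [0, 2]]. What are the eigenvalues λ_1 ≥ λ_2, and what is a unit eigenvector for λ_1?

Step 1 — characteristic polynomial of 2×2 Sigma:
  det(Sigma - λI) = λ² - trace · λ + det = 0.
  trace = 16 + 2 = 18, det = 16·2 - (0)² = 32.
Step 2 — discriminant:
  Δ = trace² - 4·det = 324 - 128 = 196.
Step 3 — eigenvalues:
  λ = (trace ± √Δ)/2 = (18 ± 14)/2,
  λ_1 = 16,  λ_2 = 2.

Step 4 — unit eigenvector for λ_1: Sigma is diagonal, so its eigenvectors are the coordinate axes. λ_1 = 16 is the diagonal entry on the first coordinate axis, hence
  v_1 = (1, 0) (||v_1|| = 1).

λ_1 = 16,  λ_2 = 2;  v_1 ≈ (1, 0)


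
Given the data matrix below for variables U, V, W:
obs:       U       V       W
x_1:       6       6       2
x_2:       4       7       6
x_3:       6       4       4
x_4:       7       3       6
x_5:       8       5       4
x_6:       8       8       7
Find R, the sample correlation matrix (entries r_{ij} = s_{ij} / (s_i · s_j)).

Step 1 — column means:
  mean(U) = (6 + 4 + 6 + 7 + 8 + 8) / 6 = 39/6 = 6.5
  mean(V) = (6 + 7 + 4 + 3 + 5 + 8) / 6 = 33/6 = 5.5
  mean(W) = (2 + 6 + 4 + 6 + 4 + 7) / 6 = 29/6 = 4.8333

Step 2 — sample variances and covariances s[i,j] = (1/(n-1)) · Σ_k (x_{k,i} - mean_i) · (x_{k,j} - mean_j), with n-1 = 5:
  s[U,U] = ((-0.5)·(-0.5) + (-2.5)·(-2.5) + (-0.5)·(-0.5) + (0.5)·(0.5) + (1.5)·(1.5) + (1.5)·(1.5)) / 5 = 11.5/5 = 2.3
  s[U,V] = ((-0.5)·(0.5) + (-2.5)·(1.5) + (-0.5)·(-1.5) + (0.5)·(-2.5) + (1.5)·(-0.5) + (1.5)·(2.5)) / 5 = -1.5/5 = -0.3
  s[U,W] = ((-0.5)·(-2.8333) + (-2.5)·(1.1667) + (-0.5)·(-0.8333) + (0.5)·(1.1667) + (1.5)·(-0.8333) + (1.5)·(2.1667)) / 5 = 1.5/5 = 0.3
  s[V,V] = ((0.5)·(0.5) + (1.5)·(1.5) + (-1.5)·(-1.5) + (-2.5)·(-2.5) + (-0.5)·(-0.5) + (2.5)·(2.5)) / 5 = 17.5/5 = 3.5
  s[V,W] = ((0.5)·(-2.8333) + (1.5)·(1.1667) + (-1.5)·(-0.8333) + (-2.5)·(1.1667) + (-0.5)·(-0.8333) + (2.5)·(2.1667)) / 5 = 4.5/5 = 0.9
  s[W,W] = ((-2.8333)·(-2.8333) + (1.1667)·(1.1667) + (-0.8333)·(-0.8333) + (1.1667)·(1.1667) + (-0.8333)·(-0.8333) + (2.1667)·(2.1667)) / 5 = 16.8333/5 = 3.3667
  Sample standard deviations s_i = √(s[i,i]):
  s(U) = √(2.3) = 1.5166
  s(V) = √(3.5) = 1.8708
  s(W) = √(3.3667) = 1.8348

Step 3 — r_{ij} = s_{ij} / (s_i · s_j):
  r[U,U] = 1 (diagonal).
  r[U,V] = -0.3 / (1.5166 · 1.8708) = -0.3 / 2.8373 = -0.1057
  r[U,W] = 0.3 / (1.5166 · 1.8348) = 0.3 / 2.7827 = 0.1078
  r[V,V] = 1 (diagonal).
  r[V,W] = 0.9 / (1.8708 · 1.8348) = 0.9 / 3.4327 = 0.2622
  r[W,W] = 1 (diagonal).

R is symmetric with unit diagonal. Assembling:

R = [[1, -0.1057, 0.1078],
 [-0.1057, 1, 0.2622],
 [0.1078, 0.2622, 1]]


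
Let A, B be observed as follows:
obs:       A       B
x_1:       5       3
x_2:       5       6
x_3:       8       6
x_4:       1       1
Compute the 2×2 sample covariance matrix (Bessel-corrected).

Step 1 — column means:
  mean(A) = (5 + 5 + 8 + 1) / 4 = 19/4 = 4.75
  mean(B) = (3 + 6 + 6 + 1) / 4 = 16/4 = 4

Step 2 — sample covariance S[i,j] = (1/(n-1)) · Σ_k (x_{k,i} - mean_i) · (x_{k,j} - mean_j), with n-1 = 3.
  S[A,A] = ((0.25)·(0.25) + (0.25)·(0.25) + (3.25)·(3.25) + (-3.75)·(-3.75)) / 3 = 24.75/3 = 8.25
  S[A,B] = ((0.25)·(-1) + (0.25)·(2) + (3.25)·(2) + (-3.75)·(-3)) / 3 = 18/3 = 6
  S[B,B] = ((-1)·(-1) + (2)·(2) + (2)·(2) + (-3)·(-3)) / 3 = 18/3 = 6

S is symmetric (S[j,i] = S[i,j]). Assembling:

S = [[8.25, 6],
 [6, 6]]
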